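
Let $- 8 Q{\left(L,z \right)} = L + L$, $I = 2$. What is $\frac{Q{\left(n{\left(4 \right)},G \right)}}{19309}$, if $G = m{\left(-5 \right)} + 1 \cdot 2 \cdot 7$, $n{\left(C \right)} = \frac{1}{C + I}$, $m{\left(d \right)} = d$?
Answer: $- \frac{1}{463416} \approx -2.1579 \cdot 10^{-6}$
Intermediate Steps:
$n{\left(C \right)} = \frac{1}{2 + C}$ ($n{\left(C \right)} = \frac{1}{C + 2} = \frac{1}{2 + C}$)
$G = 9$ ($G = -5 + 1 \cdot 2 \cdot 7 = -5 + 2 \cdot 7 = -5 + 14 = 9$)
$Q{\left(L,z \right)} = - \frac{L}{4}$ ($Q{\left(L,z \right)} = - \frac{L + L}{8} = - \frac{2 L}{8} = - \frac{L}{4}$)
$\frac{Q{\left(n{\left(4 \right)},G \right)}}{19309} = \frac{\left(- \frac{1}{4}\right) \frac{1}{2 + 4}}{19309} = - \frac{1}{4 \cdot 6} \cdot \frac{1}{19309} = \left(- \frac{1}{4}\right) \frac{1}{6} \cdot \frac{1}{19309} = \left(- \frac{1}{24}\right) \frac{1}{19309} = - \frac{1}{463416}$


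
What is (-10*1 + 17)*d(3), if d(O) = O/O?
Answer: 7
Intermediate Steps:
d(O) = 1
(-10*1 + 17)*d(3) = (-10*1 + 17)*1 = (-10 + 17)*1 = 7*1 = 7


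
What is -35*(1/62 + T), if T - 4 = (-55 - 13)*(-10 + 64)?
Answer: 7959525/62 ≈ 1.2838e+5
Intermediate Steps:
T = -3668 (T = 4 + (-55 - 13)*(-10 + 64) = 4 - 68*54 = 4 - 3672 = -3668)
-35*(1/62 + T) = -35*(1/62 - 3668) = -35*(-227415/62) = 7959525/62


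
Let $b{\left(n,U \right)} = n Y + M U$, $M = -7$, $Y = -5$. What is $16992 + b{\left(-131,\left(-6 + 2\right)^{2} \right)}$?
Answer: $17535$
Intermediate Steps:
$b{\left(n,U \right)} = - 7 U - 5 n$ ($b{\left(n,U \right)} = n \left(-5\right) - 7 U = - 5 n - 7 U = - 7 U - 5 n$)
$16992 + b{\left(-131,\left(-6 + 2\right)^{2} \right)} = 16992 - \left(-655 + 7 \left(-6 + 2\right)^{2}\right) = 16992 + \left(- 7 \left(-4\right)^{2} + 655\right) = 16992 + \left(\left(-7\right) 16 + 655\right) = 16992 + \left(-112 + 655\right) = 16992 + 543 = 17535$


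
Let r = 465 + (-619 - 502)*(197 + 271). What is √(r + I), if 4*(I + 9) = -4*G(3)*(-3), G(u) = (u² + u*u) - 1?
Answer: I*√524121 ≈ 723.96*I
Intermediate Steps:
G(u) = -1 + 2*u² (G(u) = (u² + u²) - 1 = 2*u² - 1 = -1 + 2*u²)
I = 42 (I = -9 + (-4*(-1 + 2*3²)*(-3))/4 = -9 + (-4*(-1 + 2*9)*(-3))/4 = -9 + (-4*(-1 + 18)*(-3))/4 = -9 + (-4*17*(-3))/4 = -9 + (-68*(-3))/4 = -9 + (¼)*204 = -9 + 51 = 42)
r = -524163 (r = 465 - 1121*468 = 465 - 524628 = -524163)
√(r + I) = √(-524163 + 42) = √(-524121) = I*√524121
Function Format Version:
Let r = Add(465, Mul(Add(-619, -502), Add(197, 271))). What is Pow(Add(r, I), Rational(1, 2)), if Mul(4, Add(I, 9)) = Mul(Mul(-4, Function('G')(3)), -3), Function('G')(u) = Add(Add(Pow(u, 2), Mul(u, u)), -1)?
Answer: Mul(I, Pow(524121, Rational(1, 2))) ≈ Mul(723.96, I)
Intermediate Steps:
Function('G')(u) = Add(-1, Mul(2, Pow(u, 2))) (Function('G')(u) = Add(Add(Pow(u, 2), Pow(u, 2)), -1) = Add(Mul(2, Pow(u, 2)), -1) = Add(-1, Mul(2, Pow(u, 2))))
I = 42 (I = Add(-9, Mul(Rational(1, 4), Mul(Mul(-4, Add(-1, Mul(2, Pow(3, 2)))), -3))) = Add(-9, Mul(Rational(1, 4), Mul(Mul(-4, Add(-1, Mul(2, 9))), -3))) = Add(-9, Mul(Rational(1, 4), Mul(Mul(-4, Add(-1, 18)), -3))) = Add(-9, Mul(Rational(1, 4), Mul(Mul(-4, 17), -3))) = Add(-9, Mul(Rational(1, 4), Mul(-68, -3))) = Add(-9, Mul(Rational(1, 4), 204)) = Add(-9, 51) = 42)
r = -524163 (r = Add(465, Mul(-1121, 468)) = Add(465, -524628) = -524163)
Pow(Add(r, I), Rational(1, 2)) = Pow(Add(-524163, 42), Rational(1, 2)) = Pow(-524121, Rational(1, 2)) = Mul(I, Pow(524121, Rational(1, 2)))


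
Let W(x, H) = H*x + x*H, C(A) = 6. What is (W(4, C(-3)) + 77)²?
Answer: 15625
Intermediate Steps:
W(x, H) = 2*H*x (W(x, H) = H*x + H*x = 2*H*x)
(W(4, C(-3)) + 77)² = (2*6*4 + 77)² = (48 + 77)² = 125² = 15625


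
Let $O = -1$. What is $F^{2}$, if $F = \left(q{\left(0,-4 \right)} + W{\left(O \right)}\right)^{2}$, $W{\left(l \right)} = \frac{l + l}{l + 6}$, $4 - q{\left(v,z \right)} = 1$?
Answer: $\frac{28561}{625} \approx 45.698$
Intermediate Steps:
$q{\left(v,z \right)} = 3$ ($q{\left(v,z \right)} = 4 - 1 = 3$)
$W{\left(l \right)} = \frac{2 l}{6 + l}$
$F = \frac{169}{25}$ ($F = \left(3 + 2 \left(-1\right) \frac{1}{6 - 1}\right)^{2} = \left(3 + 2 \left(-1\right) \frac{1}{5}\right)^{2} = \left(3 - \frac{2}{5}\right)^{2} = \left(\frac{13}{5}\right)^{2} = \frac{169}{25} \approx 6.76$)
$F^{2} = \left(\frac{169}{25}\right)^{2} = \frac{28561}{625}$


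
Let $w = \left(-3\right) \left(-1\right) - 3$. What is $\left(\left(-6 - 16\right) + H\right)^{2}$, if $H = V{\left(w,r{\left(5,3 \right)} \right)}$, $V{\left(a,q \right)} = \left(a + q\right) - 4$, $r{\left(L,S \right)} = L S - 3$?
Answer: $196$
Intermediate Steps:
$w = 0$ ($w = 3 - 3 = 0$)
$r{\left(L,S \right)} = -3 + L S$
$V{\left(a,q \right)} = -4 + a + q$
$H = 8$ ($H = -4 + 0 + \left(-3 + 5 \cdot 3\right) = -4 + 0 + \left(-3 + 15\right) = -4 + 0 + 12 = 8$)
$\left(\left(-6 - 16\right) + H\right)^{2} = \left(\left(-6 - 16\right) + 8\right)^{2} = \left(-22 + 8\right)^{2} = \left(-14\right)^{2} = 196$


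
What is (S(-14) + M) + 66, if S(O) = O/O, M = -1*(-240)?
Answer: 307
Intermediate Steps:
M = 240
S(O) = 1
(S(-14) + M) + 66 = (1 + 240) + 66 = 241 + 66 = 307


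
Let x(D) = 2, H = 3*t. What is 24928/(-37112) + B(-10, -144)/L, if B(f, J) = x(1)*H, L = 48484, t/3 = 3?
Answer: -75412819/112458638 ≈ -0.67058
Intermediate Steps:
t = 9 (t = 3*3 = 9)
H = 27 (H = 3*9 = 27)
B(f, J) = 54 (B(f, J) = 2*27 = 54)
24928/(-37112) + B(-10, -144)/L = 24928/(-37112) + 54/48484 = 24928*(-1/37112) + 54*(1/48484) = -3116/4639 + 27/24242 = -75412819/112458638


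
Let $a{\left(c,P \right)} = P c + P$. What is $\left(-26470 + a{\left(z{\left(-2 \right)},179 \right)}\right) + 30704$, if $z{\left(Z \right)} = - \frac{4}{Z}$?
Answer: $4771$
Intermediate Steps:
$a{\left(c,P \right)} = P + P c$
$\left(-26470 + a{\left(z{\left(-2 \right)},179 \right)}\right) + 30704 = \left(-26470 + 179 \left(1 - \frac{4}{-2}\right)\right) + 30704 = \left(-26470 + 179 \left(1 - -2\right)\right) + 30704 = \left(-26470 + 179 \left(1 + 2\right)\right) + 30704 = \left(-26470 + 179 \cdot 3\right) + 30704 = \left(-26470 + 537\right) + 30704 = -25933 + 30704 = 4771$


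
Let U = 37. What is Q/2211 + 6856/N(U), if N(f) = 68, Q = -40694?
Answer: 3097856/37587 ≈ 82.418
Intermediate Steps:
Q/2211 + 6856/N(U) = -40694/2211 + 6856/68 = -40694*1/2211 + 6856*(1/68) = -40694/2211 + 1714/17 = 3097856/37587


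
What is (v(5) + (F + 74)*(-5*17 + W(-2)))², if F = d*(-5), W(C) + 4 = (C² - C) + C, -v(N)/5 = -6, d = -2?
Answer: 50552100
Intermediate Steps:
v(N) = 30 (v(N) = -5*(-6) = 30)
W(C) = -4 + C² (W(C) = -4 + ((C² - C) + C) = -4 + C²)
F = 10 (F = -2*(-5) = 10)
(v(5) + (F + 74)*(-5*17 + W(-2)))² = (30 + (10 + 74)*(-5*17 + (-4 + (-2)²)))² = (30 + 84*(-85 + (-4 + 4)))² = (30 + 84*(-85 + 0))² = (30 + 84*(-85))² = (30 - 7140)² = (-7110)² = 50552100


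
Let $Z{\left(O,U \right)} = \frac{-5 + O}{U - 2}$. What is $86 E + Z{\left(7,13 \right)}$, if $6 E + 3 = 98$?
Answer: $\frac{44941}{33} \approx 1361.8$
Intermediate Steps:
$Z{\left(O,U \right)} = \frac{-5 + O}{-2 + U}$
$E = \frac{95}{6}$ ($E = - \frac{1}{2} + \frac{1}{6} \cdot 98 = - \frac{1}{2} + \frac{49}{3} = \frac{95}{6} \approx 15.833$)
$86 E + Z{\left(7,13 \right)} = 86 \cdot \frac{95}{6} + \frac{-5 + 7}{-2 + 13} = \frac{4085}{3} + \frac{1}{11} \cdot 2 = \frac{4085}{3} + \frac{2}{11} = \frac{44941}{33}$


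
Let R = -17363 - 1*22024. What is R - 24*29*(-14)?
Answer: -29643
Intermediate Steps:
R = -39387 (R = -17363 - 22024 = -39387)
R - 24*29*(-14) = -39387 - 24*29*(-14) = -39387 - 696*(-14) = -39387 - 1*(-9744) = -39387 + 9744 = -29643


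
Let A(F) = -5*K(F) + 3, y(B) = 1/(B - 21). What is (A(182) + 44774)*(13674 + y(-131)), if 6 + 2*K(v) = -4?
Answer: 2450489013/4 ≈ 6.1262e+8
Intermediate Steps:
K(v) = -5 (K(v) = -3 + (1/2)*(-4) = -3 - 2 = -5)
y(B) = 1/(-21 + B)
A(F) = 28 (A(F) = -5*(-5) + 3 = 25 + 3 = 28)
(A(182) + 44774)*(13674 + y(-131)) = (28 + 44774)*(13674 + 1/(-21 - 131)) = 44802*(13674 + 1/(-152)) = 44802*(13674 - 1/152) = 44802*(2078447/152) = 2450489013/4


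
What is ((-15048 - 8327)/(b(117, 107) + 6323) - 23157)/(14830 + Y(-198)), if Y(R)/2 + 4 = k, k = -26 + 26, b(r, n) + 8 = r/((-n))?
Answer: -15647092441/10013565336 ≈ -1.5626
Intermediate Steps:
b(r, n) = -8 - r/n (b(r, n) = -8 + r/((-n)) = -8 + r*(-1/n) = -8 - r/n)
k = 0
Y(R) = -8 (Y(R) = -8 + 2*0 = -8 + 0 = -8)
((-15048 - 8327)/(b(117, 107) + 6323) - 23157)/(14830 + Y(-198)) = ((-15048 - 8327)/((-8 - 1*117/107) + 6323) - 23157)/(14830 - 8) = (-23375/((-8 - 1*117*1/107) + 6323) - 23157)/14822 = (-23375/((-8 - 117/107) + 6323) - 23157)*(1/14822) = (-23375/(-973/107 + 6323) - 23157)*(1/14822) = (-23375/675588/107 - 23157)*(1/14822) = (-23375*107/675588 - 23157)*(1/14822) = (-2501125/675588 - 23157)*(1/14822) = -15647092441/675588*1/14822 = -15647092441/10013565336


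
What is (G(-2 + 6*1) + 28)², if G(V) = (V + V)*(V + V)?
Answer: 8464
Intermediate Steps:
G(V) = 4*V² (G(V) = (2*V)*(2*V) = 4*V²)
(G(-2 + 6*1) + 28)² = (4*(-2 + 6*1)² + 28)² = (4*(-2 + 6)² + 28)² = (4*4² + 28)² = (4*16 + 28)² = (64 + 28)² = 92² = 8464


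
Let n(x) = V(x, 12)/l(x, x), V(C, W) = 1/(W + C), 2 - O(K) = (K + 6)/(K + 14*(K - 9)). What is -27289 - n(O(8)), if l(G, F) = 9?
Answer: -4011484/147 ≈ -27289.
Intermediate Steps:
O(K) = 2 - (6 + K)/(-126 + 15*K) (O(K) = 2 - (K + 6)/(K + 14*(K - 9)) = 2 - (6 + K)/(K + 14*(-9 + K)) = 2 - (6 + K)/(K + (-126 + 14*K)) = 2 - (6 + K)/(-126 + 15*K))
V(C, W) = 1/(C + W)
n(x) = 1/(9*(12 + x)) (n(x) = 1/((x + 12)*9) = (⅑)/(12 + x) = 1/(9*(12 + x)))
-27289 - n(O(8)) = -27289 - 1/(9*(12 + (-258 + 29*8)/(3*(-42 + 5*8)))) = -27289 - 1/(9*(12 + (-258 + 232)/(3*(-42 + 40)))) = -27289 - 1/(9*(12 + (⅓)*(-26)/(-2))) = -27289 - 1/(9*(12 + (⅓)*(-½)*(-26))) = -27289 - 1/(9*(12 + 13/3)) = -27289 - 1/(9*49/3) = -27289 - 3/(9*49) = -27289 - 1*1/147 = -27289 - 1/147 = -4011484/147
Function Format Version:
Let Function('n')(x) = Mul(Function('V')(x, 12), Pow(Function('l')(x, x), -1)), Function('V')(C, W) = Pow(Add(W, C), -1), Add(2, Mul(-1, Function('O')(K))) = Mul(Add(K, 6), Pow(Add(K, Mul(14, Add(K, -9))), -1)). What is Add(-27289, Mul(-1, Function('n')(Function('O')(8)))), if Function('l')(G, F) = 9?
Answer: Rational(-4011484, 147) ≈ -27289.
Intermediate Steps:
Function('O')(K) = Add(2, Mul(-1, Pow(Add(-126, Mul(15, K)), -1), Add(6, K))) (Function('O')(K) = Add(2, Mul(-1, Mul(Add(K, 6), Pow(Add(K, Mul(14, Add(K, -9))), -1)))) = Add(2, Mul(-1, Mul(Add(6, K), Pow(Add(K, Mul(14, Add(-9, K))), -1)))) = Add(2, Mul(-1, Mul(Add(6, K), Pow(Add(K, Add(-126, Mul(14, K))), -1)))) = Add(2, Mul(-1, Mul(Add(6, K), Pow(Add(-126, Mul(15, K)), -1)))) = Add(2, Mul(-1, Mul(Pow(Add(-126, Mul(15, K)), -1), Add(6, K)))) = Add(2, Mul(-1, Pow(Add(-126, Mul(15, K)), -1), Add(6, K))))
Function('V')(C, W) = Pow(Add(C, W), -1)
Function('n')(x) = Mul(Rational(1, 9), Pow(Add(12, x), -1)) (Function('n')(x) = Mul(Pow(Add(x, 12), -1), Pow(9, -1)) = Mul(Pow(Add(12, x), -1), Rational(1, 9)) = Mul(Rational(1, 9), Pow(Add(12, x), -1)))
Add(-27289, Mul(-1, Function('n')(Function('O')(8)))) = Add(-27289, Mul(-1, Mul(Rational(1, 9), Pow(Add(12, Mul(Rational(1, 3), Pow(Add(-42, Mul(5, 8)), -1), Add(-258, Mul(29, 8)))), -1)))) = Add(-27289, Mul(-1, Mul(Rational(1, 9), Pow(Add(12, Mul(Rational(1, 3), Pow(Add(-42, 40), -1), Add(-258, 232))), -1)))) = Add(-27289, Mul(-1, Mul(Rational(1, 9), Pow(Add(12, Mul(Rational(1, 3), Pow(-2, -1), -26)), -1)))) = Add(-27289, Mul(-1, Mul(Rational(1, 9), Pow(Add(12, Mul(Rational(1, 3), Rational(-1, 2), -26)), -1)))) = Add(-27289, Mul(-1, Mul(Rational(1, 9), Pow(Add(12, Rational(13, 3)), -1)))) = Add(-27289, Mul(-1, Mul(Rational(1, 9), Pow(Rational(49, 3), -1)))) = Add(-27289, Mul(-1, Mul(Rational(1, 9), Rational(3, 49)))) = Add(-27289, Mul(-1, Rational(1, 147))) = Add(-27289, Rational(-1, 147)) = Rational(-4011484, 147)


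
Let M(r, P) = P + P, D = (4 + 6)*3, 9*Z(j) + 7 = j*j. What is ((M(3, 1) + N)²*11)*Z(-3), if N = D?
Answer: 22528/9 ≈ 2503.1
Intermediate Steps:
Z(j) = -7/9 + j²/9 (Z(j) = -7/9 + (j*j)/9 = -7/9 + j²/9)
D = 30 (D = 10*3 = 30)
M(r, P) = 2*P
N = 30
((M(3, 1) + N)²*11)*Z(-3) = ((2*1 + 30)²*11)*(-7/9 + (⅑)*(-3)²) = ((2 + 30)²*11)*(-7/9 + (⅑)*9) = (32²*11)*(-7/9 + 1) = (1024*11)*(2/9) = 11264*(2/9) = 22528/9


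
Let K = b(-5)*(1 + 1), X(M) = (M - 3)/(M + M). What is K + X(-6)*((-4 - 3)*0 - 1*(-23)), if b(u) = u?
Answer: 29/4 ≈ 7.2500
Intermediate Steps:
X(M) = (-3 + M)/(2*M) (X(M) = (-3 + M)/((2*M)) = (-3 + M)*(1/(2*M)) = (-3 + M)/(2*M))
K = -10 (K = -5*(1 + 1) = -5*2 = -10)
K + X(-6)*((-4 - 3)*0 - 1*(-23)) = -10 + ((1/2)*(-3 - 6)/(-6))*((-4 - 3)*0 - 1*(-23)) = -10 + ((1/2)*(-1/6)*(-9))*(-7*0 + 23) = -10 + 3*(0 + 23)/4 = -10 + (3/4)*23 = -10 + 69/4 = 29/4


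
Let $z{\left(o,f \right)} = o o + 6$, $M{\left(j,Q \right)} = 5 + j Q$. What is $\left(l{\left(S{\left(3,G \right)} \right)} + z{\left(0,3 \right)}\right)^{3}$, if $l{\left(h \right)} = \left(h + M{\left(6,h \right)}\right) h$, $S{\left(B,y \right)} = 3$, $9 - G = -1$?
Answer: $592704$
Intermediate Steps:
$G = 10$ ($G = 9 - -1 = 9 + 1 = 10$)
$M{\left(j,Q \right)} = 5 + Q j$
$l{\left(h \right)} = h \left(5 + 7 h\right)$ ($l{\left(h \right)} = \left(h + \left(5 + h 6\right)\right) h = \left(h + \left(5 + 6 h\right)\right) h = \left(5 + 7 h\right) h = h \left(5 + 7 h\right)$)
$z{\left(o,f \right)} = 6 + o^{2}$ ($z{\left(o,f \right)} = o^{2} + 6 = 6 + o^{2}$)
$\left(l{\left(S{\left(3,G \right)} \right)} + z{\left(0,3 \right)}\right)^{3} = \left(3 \left(5 + 7 \cdot 3\right) + \left(6 + 0^{2}\right)\right)^{3} = \left(3 \left(5 + 21\right) + \left(6 + 0\right)\right)^{3} = \left(3 \cdot 26 + 6\right)^{3} = \left(78 + 6\right)^{3} = 84^{3} = 592704$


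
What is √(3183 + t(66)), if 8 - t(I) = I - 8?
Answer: √3133 ≈ 55.973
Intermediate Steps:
t(I) = 16 - I (t(I) = 8 - (I - 8) = 8 - (-8 + I) = 8 + (8 - I) = 16 - I)
√(3183 + t(66)) = √(3183 + (16 - 1*66)) = √(3183 + (16 - 66)) = √(3183 - 50) = √3133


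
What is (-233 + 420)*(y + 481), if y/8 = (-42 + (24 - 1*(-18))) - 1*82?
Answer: -32725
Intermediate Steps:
y = -656 (y = 8*((-42 + (24 - 1*(-18))) - 1*82) = 8*((-42 + (24 + 18)) - 82) = 8*((-42 + 42) - 82) = 8*(0 - 82) = 8*(-82) = -656)
(-233 + 420)*(y + 481) = (-233 + 420)*(-656 + 481) = 187*(-175) = -32725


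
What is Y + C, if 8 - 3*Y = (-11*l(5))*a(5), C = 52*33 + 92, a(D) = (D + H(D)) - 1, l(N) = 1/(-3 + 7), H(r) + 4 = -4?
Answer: 1807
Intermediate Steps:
H(r) = -8 (H(r) = -4 - 4 = -8)
l(N) = 1/4
a(D) = -9 + D (a(D) = (D - 8) - 1 = (-8 + D) - 1 = -9 + D)
C = 1808 (C = 1716 + 92 = 1808)
Y = -1 (Y = 8/3 - (-11*1/4)*(-9 + 5)/3 = 8/3 - (-11)*(-4)/12 = 8/3 - 1/3*11 = 8/3 - 11/3 = -1)
Y + C = -1 + 1808 = 1807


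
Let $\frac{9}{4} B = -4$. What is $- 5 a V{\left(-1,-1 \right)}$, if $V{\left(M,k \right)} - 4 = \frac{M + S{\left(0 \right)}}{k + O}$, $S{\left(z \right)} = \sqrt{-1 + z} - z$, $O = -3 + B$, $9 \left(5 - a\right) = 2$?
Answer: $- \frac{46655}{468} + \frac{215 i}{52} \approx -99.69 + 4.1346 i$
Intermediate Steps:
$B = - \frac{16}{9}$ ($B = \frac{4}{9} \left(-4\right) = - \frac{16}{9} \approx -1.7778$)
$a = \frac{43}{9}$ ($a = 5 - \frac{2}{9} = \frac{43}{9} \approx 4.7778$)
$O = - \frac{43}{9}$ ($O = -3 - \frac{16}{9} = - \frac{43}{9} \approx -4.7778$)
$V{\left(M,k \right)} = 4 + \frac{i + M}{- \frac{43}{9} + k}$ ($V{\left(M,k \right)} = 4 + \frac{M + \left(\sqrt{-1 + 0} - 0\right)}{k - \frac{43}{9}} = 4 + \frac{M + \left(\sqrt{-1} + 0\right)}{- \frac{43}{9} + k} = 4 + \frac{M + \left(i + 0\right)}{- \frac{43}{9} + k} = 4 + \frac{M + i}{- \frac{43}{9} + k} = 4 + \frac{i + M}{- \frac{43}{9} + k}$)
$- 5 a V{\left(-1,-1 \right)} = \left(-5\right) \frac{43}{9} \frac{-172 + 9 i + 9 \left(-1\right) + 36 \left(-1\right)}{-43 + 9 \left(-1\right)} = - \frac{215 \frac{-172 + 9 i - 9 - 36}{-43 - 9}}{9} = - \frac{215 \frac{-217 + 9 i}{-52}}{9} = - \frac{215 \left(- \frac{-217 + 9 i}{52}\right)}{9} = - \frac{215 \left(\frac{217}{52} - \frac{9 i}{52}\right)}{9} = - \frac{46655}{468} + \frac{215 i}{52}$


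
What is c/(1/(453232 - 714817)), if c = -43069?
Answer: 11266204365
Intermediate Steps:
c/(1/(453232 - 714817)) = -43069/(1/(453232 - 714817)) = -43069/(1/(-261585)) = -43069/(-1/261585) = -43069*(-261585) = 11266204365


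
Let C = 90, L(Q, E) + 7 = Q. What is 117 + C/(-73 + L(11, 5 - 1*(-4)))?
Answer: 2661/23 ≈ 115.70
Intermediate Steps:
L(Q, E) = -7 + Q
117 + C/(-73 + L(11, 5 - 1*(-4))) = 117 + 90/(-73 + (-7 + 11)) = 117 + 90/(-73 + 4) = 117 + 90/(-69) = 117 + 90*(-1/69) = 117 - 30/23 = 2661/23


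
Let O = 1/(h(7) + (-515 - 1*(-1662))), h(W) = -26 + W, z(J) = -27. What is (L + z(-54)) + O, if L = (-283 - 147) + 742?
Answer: 321481/1128 ≈ 285.00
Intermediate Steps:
L = 312 (L = -430 + 742 = 312)
O = 1/1128 (O = 1/((-26 + 7) + (-515 - 1*(-1662))) = 1/(-19 + (-515 + 1662)) = 1/(-19 + 1147) = 1/1128 ≈ 0.00088653)
(L + z(-54)) + O = (312 - 27) + 1/1128 = 285 + 1/1128 = 321481/1128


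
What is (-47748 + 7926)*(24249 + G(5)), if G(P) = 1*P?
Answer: -965842788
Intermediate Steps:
G(P) = P
(-47748 + 7926)*(24249 + G(5)) = (-47748 + 7926)*(24249 + 5) = -39822*24254 = -965842788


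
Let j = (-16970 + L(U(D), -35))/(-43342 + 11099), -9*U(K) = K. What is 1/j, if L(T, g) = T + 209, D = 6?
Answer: 96729/50285 ≈ 1.9236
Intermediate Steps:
U(K) = -K/9
L(T, g) = 209 + T
j = 50285/96729 (j = (-16970 + (209 - ⅑*6))/(-43342 + 11099) = (-16970 + (209 - ⅔))/(-32243) = (-16970 + 625/3)*(-1/32243) = -50285/3*(-1/32243) = 50285/96729 ≈ 0.51985)
1/j = 1/(50285/96729) = 96729/50285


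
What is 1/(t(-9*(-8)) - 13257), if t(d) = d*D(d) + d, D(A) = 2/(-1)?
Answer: -1/13329 ≈ -7.5024e-5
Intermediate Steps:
D(A) = -2 (D(A) = 2*(-1) = -2)
t(d) = -d (t(d) = d*(-2) + d = -2*d + d = -d)
1/(t(-9*(-8)) - 13257) = 1/(-(-9)*(-8) - 13257) = 1/(-1*72 - 13257) = 1/(-72 - 13257) = 1/(-13329) = -1/13329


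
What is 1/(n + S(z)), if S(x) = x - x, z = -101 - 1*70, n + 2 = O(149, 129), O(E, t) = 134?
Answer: 1/132 ≈ 0.0075758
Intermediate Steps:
n = 132 (n = -2 + 134 = 132)
z = -171 (z = -101 - 70 = -171)
S(x) = 0
1/(n + S(z)) = 1/(132 + 0) = 1/132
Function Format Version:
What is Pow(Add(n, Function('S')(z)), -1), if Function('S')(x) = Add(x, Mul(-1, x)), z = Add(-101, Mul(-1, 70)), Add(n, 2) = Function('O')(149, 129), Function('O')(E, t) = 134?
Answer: Rational(1, 132) ≈ 0.0075758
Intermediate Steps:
n = 132 (n = Add(-2, 134) = 132)
z = -171 (z = Add(-101, -70) = -171)
Function('S')(x) = 0
Pow(Add(n, Function('S')(z)), -1) = Pow(Add(132, 0), -1) = Pow(132, -1) = Rational(1, 132)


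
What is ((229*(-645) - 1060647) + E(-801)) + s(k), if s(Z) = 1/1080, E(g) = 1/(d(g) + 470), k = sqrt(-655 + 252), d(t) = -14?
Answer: -3099422872/2565 ≈ -1.2084e+6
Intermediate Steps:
k = I*sqrt(403) (k = sqrt(-403) = I*sqrt(403) ≈ 20.075*I)
E(g) = 1/456 (E(g) = 1/(-14 + 470) = 1/456)
s(Z) = 1/1080
((229*(-645) - 1060647) + E(-801)) + s(k) = ((229*(-645) - 1060647) + 1/456) + 1/1080 = ((-147705 - 1060647) + 1/456) + 1/1080 = (-1208352 + 1/456) + 1/1080 = -551008511/456 + 1/1080 = -3099422872/2565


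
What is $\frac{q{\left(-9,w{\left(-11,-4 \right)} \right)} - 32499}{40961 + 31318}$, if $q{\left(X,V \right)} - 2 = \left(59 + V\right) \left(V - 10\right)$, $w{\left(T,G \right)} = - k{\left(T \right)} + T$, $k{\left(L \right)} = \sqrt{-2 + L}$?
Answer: $- \frac{33518}{72279} - \frac{i \sqrt{13}}{2677} \approx -0.46373 - 0.0013469 i$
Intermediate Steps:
$w{\left(T,G \right)} = T - \sqrt{-2 + T}$ ($w{\left(T,G \right)} = - \sqrt{-2 + T} + T = T - \sqrt{-2 + T}$)
$q{\left(X,V \right)} = 2 + \left(-10 + V\right) \left(59 + V\right)$ ($q{\left(X,V \right)} = 2 + \left(59 + V\right) \left(V - 10\right) = 2 + \left(59 + V\right) \left(-10 + V\right) = 2 + \left(-10 + V\right) \left(59 + V\right)$)
$\frac{q{\left(-9,w{\left(-11,-4 \right)} \right)} - 32499}{40961 + 31318} = \frac{\left(-588 + \left(-11 - \sqrt{-2 - 11}\right)^{2} + 49 \left(-11 - \sqrt{-2 - 11}\right)\right) - 32499}{40961 + 31318} = \frac{\left(-588 + \left(-11 - \sqrt{-13}\right)^{2} + 49 \left(-11 - \sqrt{-13}\right)\right) - 32499}{72279} = \left(\left(-588 + \left(-11 - i \sqrt{13}\right)^{2} + 49 \left(-11 - i \sqrt{13}\right)\right) - 32499\right) \frac{1}{72279} = \left(\left(-588 + \left(-11 - i \sqrt{13}\right)^{2} - \left(539 + 49 i \sqrt{13}\right)\right) - 32499\right) \frac{1}{72279} = \left(\left(-1127 + \left(-11 - i \sqrt{13}\right)^{2} - 49 i \sqrt{13}\right) - 32499\right) \frac{1}{72279} = \left(-33626 + \left(-11 - i \sqrt{13}\right)^{2} - 49 i \sqrt{13}\right) \frac{1}{72279} = - \frac{33626}{72279} + \frac{\left(-11 - i \sqrt{13}\right)^{2}}{72279} - \frac{49 i \sqrt{13}}{72279}$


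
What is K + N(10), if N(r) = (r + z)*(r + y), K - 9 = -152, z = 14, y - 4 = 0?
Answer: 193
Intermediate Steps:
y = 4 (y = 4 + 0 = 4)
K = -143 (K = 9 - 152 = -143)
N(r) = (4 + r)*(14 + r) (N(r) = (r + 14)*(r + 4) = (14 + r)*(4 + r) = (4 + r)*(14 + r))
K + N(10) = -143 + (56 + 10² + 18*10) = -143 + (56 + 100 + 180) = -143 + 336 = 193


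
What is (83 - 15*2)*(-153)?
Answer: -8109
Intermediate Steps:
(83 - 15*2)*(-153) = (83 - 30)*(-153) = 53*(-153) = -8109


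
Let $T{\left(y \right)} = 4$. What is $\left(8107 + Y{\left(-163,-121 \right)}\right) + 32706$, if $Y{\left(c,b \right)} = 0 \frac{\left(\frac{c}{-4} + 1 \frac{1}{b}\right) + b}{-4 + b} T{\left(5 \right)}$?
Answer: $40813$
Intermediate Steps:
$Y{\left(c,b \right)} = 0$ ($Y{\left(c,b \right)} = 0 \frac{\left(\frac{c}{-4} + 1 \frac{1}{b}\right) + b}{-4 + b} 4 = 0 \frac{\left(c \left(- \frac{1}{4}\right) + \frac{1}{b}\right) + b}{-4 + b} 4 = 0 \frac{\left(- \frac{c}{4} + \frac{1}{b}\right) + b}{-4 + b} 4 = 0 \frac{\left(\frac{1}{b} - \frac{c}{4}\right) + b}{-4 + b} 4 = 0 \frac{b + \frac{1}{b} - \frac{c}{4}}{-4 + b} 4 = 0 \cdot 4 = 0$)
$\left(8107 + Y{\left(-163,-121 \right)}\right) + 32706 = \left(8107 + 0\right) + 32706 = 8107 + 32706 = 40813$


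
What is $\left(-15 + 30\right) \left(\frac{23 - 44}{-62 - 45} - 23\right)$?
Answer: $- \frac{36600}{107} \approx -342.06$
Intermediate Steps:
$\left(-15 + 30\right) \left(\frac{23 - 44}{-62 - 45} - 23\right) = 15 \left(- \frac{21}{-107} - 23\right) = 15 \left(\left(-21\right) \left(- \frac{1}{107}\right) - 23\right) = 15 \left(\frac{21}{107} - 23\right) = 15 \left(- \frac{2440}{107}\right) = - \frac{36600}{107}$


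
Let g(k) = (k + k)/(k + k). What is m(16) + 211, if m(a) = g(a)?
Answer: 212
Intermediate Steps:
g(k) = 1 (g(k) = (2*k)/((2*k)) = (2*k)*(1/(2*k)) = 1)
m(a) = 1
m(16) + 211 = 1 + 211 = 212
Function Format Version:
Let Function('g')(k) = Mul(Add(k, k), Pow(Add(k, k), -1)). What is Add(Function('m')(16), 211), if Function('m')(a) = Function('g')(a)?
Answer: 212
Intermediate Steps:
Function('g')(k) = 1 (Function('g')(k) = Mul(Mul(2, k), Pow(Mul(2, k), -1)) = Mul(Mul(2, k), Mul(Rational(1, 2), Pow(k, -1))) = 1)
Function('m')(a) = 1
Add(Function('m')(16), 211) = Add(1, 211) = 212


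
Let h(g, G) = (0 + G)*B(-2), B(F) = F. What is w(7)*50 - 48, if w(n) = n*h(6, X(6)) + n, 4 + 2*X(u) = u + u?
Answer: -2498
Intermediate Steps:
X(u) = -2 + u (X(u) = -2 + (u + u)/2 = -2 + (2*u)/2 = -2 + u)
h(g, G) = -2*G (h(g, G) = (0 + G)*(-2) = G*(-2) = -2*G)
w(n) = -7*n (w(n) = n*(-2*(-2 + 6)) + n = n*(-2*4) + n = n*(-8) + n = -8*n + n = -7*n)
w(7)*50 - 48 = -7*7*50 - 48 = -49*50 - 48 = -2450 - 48 = -2498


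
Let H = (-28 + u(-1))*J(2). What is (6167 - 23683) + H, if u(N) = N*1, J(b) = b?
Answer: -17574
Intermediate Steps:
u(N) = N
H = -58 (H = (-28 - 1)*2 = -29*2 = -58)
(6167 - 23683) + H = (6167 - 23683) - 58 = -17516 - 58 = -17574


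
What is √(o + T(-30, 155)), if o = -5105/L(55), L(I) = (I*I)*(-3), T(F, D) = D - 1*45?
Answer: √3010065/165 ≈ 10.515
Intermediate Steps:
T(F, D) = -45 + D (T(F, D) = D - 45 = -45 + D)
L(I) = -3*I² (L(I) = I²*(-3) = -3*I²)
o = 1021/1815 (o = -5105/((-3*55²)) = -5105/((-3*3025)) = -5105/(-9075) = -5105*(-1/9075) = 1021/1815 ≈ 0.56253)
√(o + T(-30, 155)) = √(1021/1815 + (-45 + 155)) = √(1021/1815 + 110) = √(200671/1815) = √3010065/165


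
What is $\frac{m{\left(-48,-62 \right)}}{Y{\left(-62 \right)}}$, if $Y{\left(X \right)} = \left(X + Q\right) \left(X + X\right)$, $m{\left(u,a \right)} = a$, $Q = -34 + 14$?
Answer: $- \frac{1}{164} \approx -0.0060976$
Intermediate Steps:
$Q = -20$
$Y{\left(X \right)} = 2 X \left(-20 + X\right)$ ($Y{\left(X \right)} = \left(X - 20\right) \left(X + X\right) = \left(-20 + X\right) 2 X = 2 X \left(-20 + X\right)$)
$\frac{m{\left(-48,-62 \right)}}{Y{\left(-62 \right)}} = - \frac{62}{2 \left(-62\right) \left(-20 - 62\right)} = - \frac{62}{2 \left(-62\right) \left(-82\right)} = - \frac{62}{10168} = \left(-62\right) \frac{1}{10168} = - \frac{1}{164}$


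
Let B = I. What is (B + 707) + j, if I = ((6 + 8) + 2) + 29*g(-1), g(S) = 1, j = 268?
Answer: 1020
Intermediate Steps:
I = 45 (I = ((6 + 8) + 2) + 29*1 = (14 + 2) + 29 = 16 + 29 = 45)
B = 45
(B + 707) + j = (45 + 707) + 268 = 752 + 268 = 1020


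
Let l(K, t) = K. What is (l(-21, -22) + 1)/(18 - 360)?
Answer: 10/171 ≈ 0.058480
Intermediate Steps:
(l(-21, -22) + 1)/(18 - 360) = (-21 + 1)/(18 - 360) = -20/(-342) = -20*(-1/342) = 10/171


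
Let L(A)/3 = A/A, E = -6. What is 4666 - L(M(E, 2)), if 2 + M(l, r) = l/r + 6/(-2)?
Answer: 4663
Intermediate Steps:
M(l, r) = -5 + l/r (M(l, r) = -2 + (l/r + 6/(-2)) = -2 + (l/r + 6*(-½)) = -2 + (l/r - 3) = -2 + (-3 + l/r) = -5 + l/r)
L(A) = 3 (L(A) = 3*(A/A) = 3*1 = 3)
4666 - L(M(E, 2)) = 4666 - 1*3 = 4666 - 3 = 4663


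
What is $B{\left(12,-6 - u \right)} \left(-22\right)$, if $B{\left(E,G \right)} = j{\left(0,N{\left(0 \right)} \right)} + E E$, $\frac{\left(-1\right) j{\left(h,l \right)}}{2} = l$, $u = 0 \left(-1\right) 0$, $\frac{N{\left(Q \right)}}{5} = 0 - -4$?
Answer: $-2288$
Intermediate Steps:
$N{\left(Q \right)} = 20$ ($N{\left(Q \right)} = 5 \left(0 - -4\right) = 5 \left(0 + 4\right) = 5 \cdot 4 = 20$)
$u = 0$ ($u = 0 \cdot 0 = 0$)
$j{\left(h,l \right)} = - 2 l$
$B{\left(E,G \right)} = -40 + E^{2}$ ($B{\left(E,G \right)} = \left(-2\right) 20 + E E = -40 + E^{2}$)
$B{\left(12,-6 - u \right)} \left(-22\right) = \left(-40 + 12^{2}\right) \left(-22\right) = \left(-40 + 144\right) \left(-22\right) = 104 \left(-22\right) = -2288$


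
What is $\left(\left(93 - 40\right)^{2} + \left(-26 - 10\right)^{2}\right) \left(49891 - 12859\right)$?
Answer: $152016360$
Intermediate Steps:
$\left(\left(93 - 40\right)^{2} + \left(-26 - 10\right)^{2}\right) \left(49891 - 12859\right) = \left(53^{2} + \left(-36\right)^{2}\right) 37032 = \left(2809 + 1296\right) 37032 = 4105 \cdot 37032 = 152016360$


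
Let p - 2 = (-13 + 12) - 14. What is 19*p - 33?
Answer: -280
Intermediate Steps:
p = -13 (p = 2 + ((-13 + 12) - 14) = 2 + (-1 - 14) = 2 - 15 = -13)
19*p - 33 = 19*(-13) - 33 = -247 - 33 = -280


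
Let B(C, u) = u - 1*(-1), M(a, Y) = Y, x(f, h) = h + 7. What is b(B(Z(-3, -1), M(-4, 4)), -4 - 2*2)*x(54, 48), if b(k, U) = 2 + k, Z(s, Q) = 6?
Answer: 385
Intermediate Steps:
x(f, h) = 7 + h
B(C, u) = 1 + u (B(C, u) = u + 1 = 1 + u)
b(B(Z(-3, -1), M(-4, 4)), -4 - 2*2)*x(54, 48) = (2 + (1 + 4))*(7 + 48) = (2 + 5)*55 = 7*55 = 385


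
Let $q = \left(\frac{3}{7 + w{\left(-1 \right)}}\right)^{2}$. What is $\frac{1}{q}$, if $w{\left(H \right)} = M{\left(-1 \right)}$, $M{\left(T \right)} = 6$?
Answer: $\frac{169}{9} \approx 18.778$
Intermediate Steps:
$w{\left(H \right)} = 6$
$q = \frac{9}{169}$ ($q = \left(\frac{3}{7 + 6}\right)^{2} = \left(\frac{3}{13}\right)^{2} = \frac{9}{169} \approx 0.053254$)
$\frac{1}{q} = \frac{1}{\frac{9}{169}} = \frac{169}{9}$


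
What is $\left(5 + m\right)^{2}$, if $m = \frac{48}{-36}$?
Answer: $\frac{121}{9} \approx 13.444$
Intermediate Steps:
$m = - \frac{4}{3}$ ($m = 48 \left(- \frac{1}{36}\right) = - \frac{4}{3} \approx -1.3333$)
$\left(5 + m\right)^{2} = \left(5 - \frac{4}{3}\right)^{2} = \left(\frac{11}{3}\right)^{2} = \frac{121}{9}$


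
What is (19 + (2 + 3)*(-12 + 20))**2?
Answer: 3481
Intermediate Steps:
(19 + (2 + 3)*(-12 + 20))**2 = (19 + 5*8)**2 = (19 + 40)**2 = 59**2 = 3481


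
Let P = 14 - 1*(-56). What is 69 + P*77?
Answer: 5459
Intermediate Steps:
P = 70 (P = 14 + 56 = 70)
69 + P*77 = 69 + 70*77 = 69 + 5390 = 5459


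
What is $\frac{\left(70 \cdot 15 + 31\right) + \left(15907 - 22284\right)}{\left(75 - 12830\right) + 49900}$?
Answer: $- \frac{5296}{37145} \approx -0.14258$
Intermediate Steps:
$\frac{\left(70 \cdot 15 + 31\right) + \left(15907 - 22284\right)}{\left(75 - 12830\right) + 49900} = \frac{\left(1050 + 31\right) - 6377}{-12755 + 49900} = \frac{1081 - 6377}{37145} = \left(-5296\right) \frac{1}{37145} = - \frac{5296}{37145}$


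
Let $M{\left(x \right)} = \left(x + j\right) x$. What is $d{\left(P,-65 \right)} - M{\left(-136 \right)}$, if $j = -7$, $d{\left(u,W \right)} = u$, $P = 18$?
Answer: $-19430$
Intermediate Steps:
$M{\left(x \right)} = x \left(-7 + x\right)$ ($M{\left(x \right)} = \left(x - 7\right) x = \left(-7 + x\right) x = x \left(-7 + x\right)$)
$d{\left(P,-65 \right)} - M{\left(-136 \right)} = 18 - - 136 \left(-7 - 136\right) = 18 - \left(-136\right) \left(-143\right) = 18 - 19448 = -19430$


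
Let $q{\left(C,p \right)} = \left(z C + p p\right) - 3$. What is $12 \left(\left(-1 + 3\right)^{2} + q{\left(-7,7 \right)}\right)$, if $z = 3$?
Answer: $348$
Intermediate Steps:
$q{\left(C,p \right)} = -3 + p^{2} + 3 C$ ($q{\left(C,p \right)} = \left(3 C + p p\right) - 3 = \left(3 C + p^{2}\right) - 3 = \left(p^{2} + 3 C\right) - 3 = -3 + p^{2} + 3 C$)
$12 \left(\left(-1 + 3\right)^{2} + q{\left(-7,7 \right)}\right) = 12 \left(\left(-1 + 3\right)^{2} + \left(-3 + 7^{2} + 3 \left(-7\right)\right)\right) = 12 \left(2^{2} - -25\right) = 12 \left(4 + 25\right) = 12 \cdot 29 = 348$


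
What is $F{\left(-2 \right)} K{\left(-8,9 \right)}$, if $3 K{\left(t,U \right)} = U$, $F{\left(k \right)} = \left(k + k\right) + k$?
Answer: $-18$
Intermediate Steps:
$F{\left(k \right)} = 3 k$ ($F{\left(k \right)} = 2 k + k = 3 k$)
$K{\left(t,U \right)} = \frac{U}{3}$
$F{\left(-2 \right)} K{\left(-8,9 \right)} = 3 \left(-2\right) \frac{1}{3} \cdot 9 = \left(-6\right) 3 = -18$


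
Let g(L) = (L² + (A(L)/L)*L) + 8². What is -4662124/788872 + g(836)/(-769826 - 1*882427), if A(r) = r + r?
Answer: -687976444373/108618010718 ≈ -6.3339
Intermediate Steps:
A(r) = 2*r
g(L) = 64 + L² + 2*L (g(L) = (L² + ((2*L)/L)*L) + 8² = (L² + 2*L) + 64 = 64 + L² + 2*L)
-4662124/788872 + g(836)/(-769826 - 1*882427) = -4662124/788872 + (64 + 836² + 2*836)/(-769826 - 1*882427) = -4662124*1/788872 + (64 + 698896 + 1672)/(-769826 - 882427) = -1165531/197218 + 700632/(-1652253) = -1165531/197218 + 700632*(-1/1652253) = -1165531/197218 - 233544/550751 = -687976444373/108618010718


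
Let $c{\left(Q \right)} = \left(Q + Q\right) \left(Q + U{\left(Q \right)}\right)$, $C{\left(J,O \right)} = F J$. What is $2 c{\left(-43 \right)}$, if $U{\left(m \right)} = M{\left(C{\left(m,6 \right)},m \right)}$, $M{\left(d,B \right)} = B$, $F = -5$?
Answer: $14792$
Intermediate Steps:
$C{\left(J,O \right)} = - 5 J$
$U{\left(m \right)} = m$
$c{\left(Q \right)} = 4 Q^{2}$ ($c{\left(Q \right)} = \left(Q + Q\right) \left(Q + Q\right) = 2 Q 2 Q = 4 Q^{2}$)
$2 c{\left(-43 \right)} = 2 \cdot 4 \left(-43\right)^{2} = 2 \cdot 4 \cdot 1849 = 2 \cdot 7396 = 14792$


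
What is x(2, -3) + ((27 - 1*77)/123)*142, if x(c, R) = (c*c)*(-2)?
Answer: -8084/123 ≈ -65.724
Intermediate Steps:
x(c, R) = -2*c**2 (x(c, R) = c**2*(-2) = -2*c**2)
x(2, -3) + ((27 - 1*77)/123)*142 = -2*2**2 + ((27 - 1*77)/123)*142 = -2*4 + ((27 - 77)*(1/123))*142 = -8 - 50*1/123*142 = -8 - 50/123*142 = -8 - 7100/123 = -8084/123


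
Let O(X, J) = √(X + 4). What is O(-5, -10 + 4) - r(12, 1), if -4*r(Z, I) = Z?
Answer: 3 + I ≈ 3.0 + 1.0*I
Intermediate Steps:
O(X, J) = √(4 + X)
r(Z, I) = -Z/4
O(-5, -10 + 4) - r(12, 1) = √(4 - 5) - (-1)*12/4 = √(-1) - 1*(-3) = I + 3 = 3 + I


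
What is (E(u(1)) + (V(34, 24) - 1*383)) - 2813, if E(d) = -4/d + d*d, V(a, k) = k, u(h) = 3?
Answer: -9493/3 ≈ -3164.3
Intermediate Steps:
E(d) = d**2 - 4/d (E(d) = -4/d + d**2 = d**2 - 4/d)
(E(u(1)) + (V(34, 24) - 1*383)) - 2813 = ((-4 + 3**3)/3 + (24 - 1*383)) - 2813 = ((-4 + 27)/3 + (24 - 383)) - 2813 = ((1/3)*23 - 359) - 2813 = (23/3 - 359) - 2813 = -1054/3 - 2813 = -9493/3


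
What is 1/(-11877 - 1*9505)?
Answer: -1/21382 ≈ -4.6768e-5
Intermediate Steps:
1/(-11877 - 1*9505) = 1/(-11877 - 9505) = 1/(-21382) = -1/21382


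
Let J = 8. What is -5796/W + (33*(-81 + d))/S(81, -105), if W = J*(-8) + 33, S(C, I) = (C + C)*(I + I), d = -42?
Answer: 21922861/117180 ≈ 187.09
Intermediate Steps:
S(C, I) = 4*C*I (S(C, I) = (2*C)*(2*I) = 4*C*I)
W = -31 (W = 8*(-8) + 33 = -64 + 33 = -31)
-5796/W + (33*(-81 + d))/S(81, -105) = -5796/(-31) + (33*(-81 - 42))/((4*81*(-105))) = -5796*(-1/31) + (33*(-123))/(-34020) = 5796/31 - 4059*(-1/34020) = 5796/31 + 451/3780 = 21922861/117180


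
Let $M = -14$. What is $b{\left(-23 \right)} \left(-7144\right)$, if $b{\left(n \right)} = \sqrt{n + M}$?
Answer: $- 7144 i \sqrt{37} \approx - 43455.0 i$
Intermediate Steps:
$b{\left(n \right)} = \sqrt{-14 + n}$ ($b{\left(n \right)} = \sqrt{n - 14} = \sqrt{-14 + n}$)
$b{\left(-23 \right)} \left(-7144\right) = \sqrt{-14 - 23} \left(-7144\right) = \sqrt{-37} \left(-7144\right) = i \sqrt{37} \left(-7144\right) = - 7144 i \sqrt{37}$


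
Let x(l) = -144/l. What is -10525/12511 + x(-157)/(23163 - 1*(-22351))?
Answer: -37603334933/44699913839 ≈ -0.84124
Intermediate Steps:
-10525/12511 + x(-157)/(23163 - 1*(-22351)) = -10525/12511 + (-144/(-157))/(23163 - 1*(-22351)) = -10525*1/12511 + (-144*(-1/157))/(23163 + 22351) = -10525/12511 + (144/157)/45514 = -10525/12511 + (144/157)*(1/45514) = -10525/12511 + 72/3572849 = -37603334933/44699913839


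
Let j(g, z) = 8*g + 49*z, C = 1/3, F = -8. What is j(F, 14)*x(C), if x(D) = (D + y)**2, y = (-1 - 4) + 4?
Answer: 2488/9 ≈ 276.44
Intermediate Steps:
C = 1/3 ≈ 0.33333
y = -1 (y = -5 + 4 = -1)
x(D) = (-1 + D)**2 (x(D) = (D - 1)**2 = (-1 + D)**2)
j(F, 14)*x(C) = (8*(-8) + 49*14)*(-1 + 1/3)**2 = (-64 + 686)*(-2/3)**2 = 622*(4/9) = 2488/9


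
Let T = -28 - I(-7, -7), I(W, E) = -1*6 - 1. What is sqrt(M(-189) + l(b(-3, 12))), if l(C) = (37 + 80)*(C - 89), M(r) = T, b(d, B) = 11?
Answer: I*sqrt(9147) ≈ 95.64*I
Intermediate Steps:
I(W, E) = -7 (I(W, E) = -6 - 1 = -7)
T = -21 (T = -28 - 1*(-7) = -28 + 7 = -21)
M(r) = -21
l(C) = -10413 + 117*C (l(C) = 117*(-89 + C) = -10413 + 117*C)
sqrt(M(-189) + l(b(-3, 12))) = sqrt(-21 + (-10413 + 117*11)) = sqrt(-21 + (-10413 + 1287)) = sqrt(-21 - 9126) = sqrt(-9147) = I*sqrt(9147)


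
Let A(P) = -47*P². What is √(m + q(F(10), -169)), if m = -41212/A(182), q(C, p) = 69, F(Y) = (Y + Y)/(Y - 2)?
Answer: √1262682542/4277 ≈ 8.3082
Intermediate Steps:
F(Y) = 2*Y/(-2 + Y) (F(Y) = (2*Y)/(-2 + Y) = 2*Y/(-2 + Y))
m = 10303/389207 (m = -41212/((-47*182²)) = -41212/((-47*33124)) = -41212/(-1556828) = -41212*(-1/1556828) = 10303/389207 ≈ 0.026472)
√(m + q(F(10), -169)) = √(10303/389207 + 69) = √(26865586/389207) = √1262682542/4277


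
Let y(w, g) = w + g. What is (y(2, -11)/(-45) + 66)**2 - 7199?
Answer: -70414/25 ≈ -2816.6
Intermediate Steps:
y(w, g) = g + w
(y(2, -11)/(-45) + 66)**2 - 7199 = ((-11 + 2)/(-45) + 66)**2 - 7199 = (-9*(-1/45) + 66)**2 - 7199 = (1/5 + 66)**2 - 7199 = (331/5)**2 - 7199 = 109561/25 - 7199 = -70414/25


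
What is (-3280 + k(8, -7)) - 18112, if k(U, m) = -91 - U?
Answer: -21491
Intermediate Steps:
(-3280 + k(8, -7)) - 18112 = (-3280 + (-91 - 1*8)) - 18112 = (-3280 + (-91 - 8)) - 18112 = (-3280 - 99) - 18112 = -3379 - 18112 = -21491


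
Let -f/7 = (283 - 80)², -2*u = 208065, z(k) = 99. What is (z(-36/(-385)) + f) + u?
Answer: -784793/2 ≈ -3.9240e+5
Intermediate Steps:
u = -208065/2 (u = -½*208065 = -208065/2 ≈ -1.0403e+5)
f = -288463 (f = -7*(283 - 80)² = -7*203² = -7*41209 = -288463)
(z(-36/(-385)) + f) + u = (99 - 288463) - 208065/2 = -288364 - 208065/2 = -784793/2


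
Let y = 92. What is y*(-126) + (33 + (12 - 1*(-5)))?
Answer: -11542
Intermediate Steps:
y*(-126) + (33 + (12 - 1*(-5))) = 92*(-126) + (33 + (12 - 1*(-5))) = -11592 + (33 + (12 + 5)) = -11592 + (33 + 17) = -11592 + 50 = -11542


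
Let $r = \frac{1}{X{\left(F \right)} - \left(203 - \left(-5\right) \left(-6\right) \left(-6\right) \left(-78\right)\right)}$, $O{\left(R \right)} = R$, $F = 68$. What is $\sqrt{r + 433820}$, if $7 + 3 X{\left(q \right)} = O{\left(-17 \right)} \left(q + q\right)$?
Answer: $\frac{\sqrt{18509808354946}}{6532} \approx 658.65$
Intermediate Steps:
$X{\left(q \right)} = - \frac{7}{3} - \frac{34 q}{3}$ ($X{\left(q \right)} = - \frac{7}{3} + \frac{\left(-17\right) \left(q + q\right)}{3} = - \frac{7}{3} + \frac{\left(-17\right) 2 q}{3} = - \frac{7}{3} + \frac{\left(-34\right) q}{3} = - \frac{7}{3} - \frac{34 q}{3}$)
$r = \frac{1}{13064}$ ($r = \frac{1}{\left(- \frac{7}{3} - \frac{2312}{3}\right) - \left(203 - \left(-5\right) \left(-6\right) \left(-6\right) \left(-78\right)\right)} = \frac{1}{\left(- \frac{7}{3} - \frac{2312}{3}\right) - \left(203 - 30 \left(-6\right) \left(-78\right)\right)} = \frac{1}{-773 - -13837} = \frac{1}{-773 + \left(-203 + 14040\right)} = \frac{1}{-773 + 13837} = \frac{1}{13064} \approx 7.6546 \cdot 10^{-5}$)
$\sqrt{r + 433820} = \sqrt{\frac{1}{13064} + 433820} = \sqrt{\frac{5667424481}{13064}} = \frac{\sqrt{18509808354946}}{6532}$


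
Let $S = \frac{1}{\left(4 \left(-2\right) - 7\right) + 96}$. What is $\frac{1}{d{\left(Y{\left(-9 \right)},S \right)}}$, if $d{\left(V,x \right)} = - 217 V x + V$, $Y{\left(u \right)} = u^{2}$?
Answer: $- \frac{1}{136} \approx -0.0073529$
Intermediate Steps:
$S = \frac{1}{81}$ ($S = \frac{1}{\left(-8 - 7\right) + 96} = \frac{1}{-15 + 96} = \frac{1}{81} \approx 0.012346$)
$d{\left(V,x \right)} = V - 217 V x$ ($d{\left(V,x \right)} = - 217 V x + V = V - 217 V x$)
$\frac{1}{d{\left(Y{\left(-9 \right)},S \right)}} = \frac{1}{\left(-9\right)^{2} \left(1 - \frac{217}{81}\right)} = \frac{1}{81 \left(1 - \frac{217}{81}\right)} = \frac{1}{81 \left(- \frac{136}{81}\right)} = \frac{1}{-136} = - \frac{1}{136}$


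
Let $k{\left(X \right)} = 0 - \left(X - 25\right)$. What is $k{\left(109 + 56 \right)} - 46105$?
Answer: $-46245$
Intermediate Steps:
$k{\left(X \right)} = 25 - X$ ($k{\left(X \right)} = 0 - \left(-25 + X\right) = 25 - X$)
$k{\left(109 + 56 \right)} - 46105 = \left(25 - \left(109 + 56\right)\right) - 46105 = \left(25 - 165\right) - 46105 = -140 - 46105 = -46245$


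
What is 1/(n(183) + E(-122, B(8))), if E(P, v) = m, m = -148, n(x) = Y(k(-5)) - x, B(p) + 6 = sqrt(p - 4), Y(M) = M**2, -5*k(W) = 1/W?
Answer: -625/206874 ≈ -0.0030212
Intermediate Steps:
k(W) = -1/(5*W)
B(p) = -6 + sqrt(-4 + p) (B(p) = -6 + sqrt(p - 4) = -6 + sqrt(-4 + p))
n(x) = 1/625 - x (n(x) = (-1/5/(-5))**2 - x = (-1/5*(-1/5))**2 - x = (1/25)**2 - x = 1/625 - x)
E(P, v) = -148
1/(n(183) + E(-122, B(8))) = 1/((1/625 - 1*183) - 148) = 1/((1/625 - 183) - 148) = 1/(-114374/625 - 148) = 1/(-206874/625) = -625/206874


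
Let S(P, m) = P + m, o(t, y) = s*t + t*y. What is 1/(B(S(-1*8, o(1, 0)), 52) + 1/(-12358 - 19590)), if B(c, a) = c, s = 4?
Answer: -31948/127793 ≈ -0.25000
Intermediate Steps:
o(t, y) = 4*t + t*y
1/(B(S(-1*8, o(1, 0)), 52) + 1/(-12358 - 19590)) = 1/((-1*8 + 1*(4 + 0)) + 1/(-12358 - 19590)) = 1/((-8 + 1*4) + 1/(-31948)) = 1/((-8 + 4) - 1/31948) = 1/(-4 - 1/31948) = 1/(-127793/31948) = -31948/127793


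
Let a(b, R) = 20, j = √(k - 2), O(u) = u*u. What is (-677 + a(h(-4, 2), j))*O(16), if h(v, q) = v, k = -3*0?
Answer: -168192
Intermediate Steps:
k = 0
O(u) = u²
j = I*√2 (j = √(0 - 2) = √(-2) = I*√2 ≈ 1.4142*I)
(-677 + a(h(-4, 2), j))*O(16) = (-677 + 20)*16² = -657*256 = -168192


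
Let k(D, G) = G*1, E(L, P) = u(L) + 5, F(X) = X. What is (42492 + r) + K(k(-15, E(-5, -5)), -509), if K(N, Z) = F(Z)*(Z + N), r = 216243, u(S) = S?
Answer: 517816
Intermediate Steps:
E(L, P) = 5 + L (E(L, P) = L + 5 = 5 + L)
k(D, G) = G
K(N, Z) = Z*(N + Z) (K(N, Z) = Z*(Z + N) = Z*(N + Z))
(42492 + r) + K(k(-15, E(-5, -5)), -509) = (42492 + 216243) - 509*((5 - 5) - 509) = 258735 - 509*(0 - 509) = 258735 - 509*(-509) = 258735 + 259081 = 517816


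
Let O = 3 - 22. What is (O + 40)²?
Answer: 441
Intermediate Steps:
O = -19
(O + 40)² = (-19 + 40)² = 21² = 441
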